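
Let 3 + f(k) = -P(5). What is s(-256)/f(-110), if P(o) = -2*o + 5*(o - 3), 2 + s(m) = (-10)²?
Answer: -98/3 ≈ -32.667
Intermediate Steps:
s(m) = 98 (s(m) = -2 + (-10)² = -2 + 100 = 98)
P(o) = -15 + 3*o (P(o) = -2*o + 5*(-3 + o) = -2*o + (-15 + 5*o) = -15 + 3*o)
f(k) = -3 (f(k) = -3 - (-15 + 3*5) = -3 - (-15 + 15) = -3 - 1*0 = -3 + 0 = -3)
s(-256)/f(-110) = 98/(-3) = 98*(-⅓) = -98/3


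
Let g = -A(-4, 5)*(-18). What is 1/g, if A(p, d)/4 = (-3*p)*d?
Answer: 1/4320 ≈ 0.00023148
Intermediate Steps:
A(p, d) = -12*d*p (A(p, d) = 4*((-3*p)*d) = 4*(-3*d*p) = -12*d*p)
g = 4320 (g = -(-12)*5*(-4)*(-18) = -1*240*(-18) = -240*(-18) = 4320)
1/g = 1/4320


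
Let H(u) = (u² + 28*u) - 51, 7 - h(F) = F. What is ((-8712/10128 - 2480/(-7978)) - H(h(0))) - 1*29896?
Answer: -50653166947/1683358 ≈ -30091.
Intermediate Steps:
h(F) = 7 - F
H(u) = -51 + u² + 28*u
((-8712/10128 - 2480/(-7978)) - H(h(0))) - 1*29896 = ((-8712/10128 - 2480/(-7978)) - (-51 + (7 - 1*0)² + 28*(7 - 1*0))) - 1*29896 = ((-8712*1/10128 - 2480*(-1/7978)) - (-51 + (7 + 0)² + 28*(7 + 0))) - 29896 = ((-363/422 + 1240/3989) - (-51 + 7² + 28*7)) - 29896 = (-924727/1683358 - (-51 + 49 + 196)) - 29896 = (-924727/1683358 - 1*194) - 29896 = (-924727/1683358 - 194) - 29896 = -327496179/1683358 - 29896 = -50653166947/1683358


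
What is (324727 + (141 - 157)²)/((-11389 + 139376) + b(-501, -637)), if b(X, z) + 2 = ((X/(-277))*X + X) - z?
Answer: 90020291/35238516 ≈ 2.5546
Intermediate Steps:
b(X, z) = -2 + X - z - X²/277 (b(X, z) = -2 + (((X/(-277))*X + X) - z) = -2 + (((X*(-1/277))*X + X) - z) = -2 + (((-X/277)*X + X) - z) = -2 + ((-X²/277 + X) - z) = -2 + ((X - X²/277) - z) = -2 + (X - z - X²/277) = -2 + X - z - X²/277)
(324727 + (141 - 157)²)/((-11389 + 139376) + b(-501, -637)) = (324727 + (141 - 157)²)/((-11389 + 139376) + (-2 - 501 - 1*(-637) - 1/277*(-501)²)) = (324727 + (-16)²)/(127987 + (-2 - 501 + 637 - 1/277*251001)) = (324727 + 256)/(127987 + (-2 - 501 + 637 - 251001/277)) = 324983/(127987 - 213883/277) = 324983/(35238516/277) = 324983*(277/35238516) = 90020291/35238516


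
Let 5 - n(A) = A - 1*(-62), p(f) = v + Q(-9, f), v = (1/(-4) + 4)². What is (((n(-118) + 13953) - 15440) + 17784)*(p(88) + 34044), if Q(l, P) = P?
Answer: 4468490323/8 ≈ 5.5856e+8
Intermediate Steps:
v = 225/16 (v = (-¼ + 4)² = (15/4)² = 225/16 ≈ 14.063)
p(f) = 225/16 + f
n(A) = -57 - A (n(A) = 5 - (A - 1*(-62)) = 5 - (A + 62) = 5 - (62 + A) = 5 + (-62 - A) = -57 - A)
(((n(-118) + 13953) - 15440) + 17784)*(p(88) + 34044) = ((((-57 - 1*(-118)) + 13953) - 15440) + 17784)*((225/16 + 88) + 34044) = ((((-57 + 118) + 13953) - 15440) + 17784)*(1633/16 + 34044) = (((61 + 13953) - 15440) + 17784)*(546337/16) = ((14014 - 15440) + 17784)*(546337/16) = (-1426 + 17784)*(546337/16) = 16358*(546337/16) = 4468490323/8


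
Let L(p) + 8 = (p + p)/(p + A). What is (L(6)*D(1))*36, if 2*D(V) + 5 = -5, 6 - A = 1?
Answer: 13680/11 ≈ 1243.6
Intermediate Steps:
A = 5 (A = 6 - 1*1 = 6 - 1 = 5)
D(V) = -5 (D(V) = -5/2 + (½)*(-5) = -5/2 - 5/2 = -5)
L(p) = -8 + 2*p/(5 + p) (L(p) = -8 + (p + p)/(p + 5) = -8 + (2*p)/(5 + p) = -8 + 2*p/(5 + p))
(L(6)*D(1))*36 = ((2*(-20 - 3*6)/(5 + 6))*(-5))*36 = ((2*(-20 - 18)/11)*(-5))*36 = ((2*(1/11)*(-38))*(-5))*36 = -76/11*(-5)*36 = (380/11)*36 = 13680/11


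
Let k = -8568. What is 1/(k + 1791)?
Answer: -1/6777 ≈ -0.00014756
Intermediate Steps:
1/(k + 1791) = 1/(-8568 + 1791) = 1/(-6777) = -1/6777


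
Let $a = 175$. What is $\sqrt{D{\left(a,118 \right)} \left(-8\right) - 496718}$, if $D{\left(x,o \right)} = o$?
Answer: $i \sqrt{497662} \approx 705.45 i$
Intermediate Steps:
$\sqrt{D{\left(a,118 \right)} \left(-8\right) - 496718} = \sqrt{118 \left(-8\right) - 496718} = \sqrt{-944 - 496718} = \sqrt{-497662} = i \sqrt{497662}$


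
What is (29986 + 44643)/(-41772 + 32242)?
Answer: -74629/9530 ≈ -7.8310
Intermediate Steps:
(29986 + 44643)/(-41772 + 32242) = 74629/(-9530) = 74629*(-1/9530) = -74629/9530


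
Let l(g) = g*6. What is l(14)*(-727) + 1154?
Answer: -59914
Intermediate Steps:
l(g) = 6*g
l(14)*(-727) + 1154 = (6*14)*(-727) + 1154 = 84*(-727) + 1154 = -61068 + 1154 = -59914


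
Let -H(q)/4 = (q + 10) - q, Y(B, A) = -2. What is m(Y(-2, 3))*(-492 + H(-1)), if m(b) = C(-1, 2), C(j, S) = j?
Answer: 532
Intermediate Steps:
m(b) = -1
H(q) = -40 (H(q) = -4*((q + 10) - q) = -4*((10 + q) - q) = -4*10 = -40)
m(Y(-2, 3))*(-492 + H(-1)) = -(-492 - 40) = -1*(-532) = 532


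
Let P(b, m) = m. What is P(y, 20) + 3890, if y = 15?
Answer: 3910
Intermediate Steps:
P(y, 20) + 3890 = 20 + 3890 = 3910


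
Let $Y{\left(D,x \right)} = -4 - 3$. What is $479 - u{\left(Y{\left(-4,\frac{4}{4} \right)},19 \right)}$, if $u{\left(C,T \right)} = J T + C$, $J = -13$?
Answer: $733$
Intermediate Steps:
$Y{\left(D,x \right)} = -7$
$u{\left(C,T \right)} = C - 13 T$ ($u{\left(C,T \right)} = - 13 T + C = C - 13 T$)
$479 - u{\left(Y{\left(-4,\frac{4}{4} \right)},19 \right)} = 479 - \left(-7 - 247\right) = 479 - -254 = 479 + 254 = 733$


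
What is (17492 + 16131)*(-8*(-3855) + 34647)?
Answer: 2201869401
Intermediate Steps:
(17492 + 16131)*(-8*(-3855) + 34647) = 33623*(30840 + 34647) = 33623*65487 = 2201869401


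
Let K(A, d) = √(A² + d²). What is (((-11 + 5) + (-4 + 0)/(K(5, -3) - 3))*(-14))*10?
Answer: 4536/5 + 112*√34/5 ≈ 1037.8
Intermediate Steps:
(((-11 + 5) + (-4 + 0)/(K(5, -3) - 3))*(-14))*10 = (((-11 + 5) + (-4 + 0)/(√(5² + (-3)²) - 3))*(-14))*10 = ((-6 - 4/(√(25 + 9) - 3))*(-14))*10 = ((-6 - 4/(√34 - 3))*(-14))*10 = ((-6 - 4/(-3 + √34))*(-14))*10 = (84 + 56/(-3 + √34))*10 = 840 + 560/(-3 + √34)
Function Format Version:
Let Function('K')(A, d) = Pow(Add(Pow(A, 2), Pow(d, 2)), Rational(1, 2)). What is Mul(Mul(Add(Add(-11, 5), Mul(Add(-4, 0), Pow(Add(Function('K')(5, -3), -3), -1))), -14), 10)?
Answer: Add(Rational(4536, 5), Mul(Rational(112, 5), Pow(34, Rational(1, 2)))) ≈ 1037.8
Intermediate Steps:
Mul(Mul(Add(Add(-11, 5), Mul(Add(-4, 0), Pow(Add(Function('K')(5, -3), -3), -1))), -14), 10) = Mul(Mul(Add(Add(-11, 5), Mul(Add(-4, 0), Pow(Add(Pow(Add(Pow(5, 2), Pow(-3, 2)), Rational(1, 2)), -3), -1))), -14), 10) = Mul(Mul(Add(-6, Mul(-4, Pow(Add(Pow(Add(25, 9), Rational(1, 2)), -3), -1))), -14), 10) = Mul(Mul(Add(-6, Mul(-4, Pow(Add(Pow(34, Rational(1, 2)), -3), -1))), -14), 10) = Mul(Mul(Add(-6, Mul(-4, Pow(Add(-3, Pow(34, Rational(1, 2))), -1))), -14), 10) = Mul(Add(84, Mul(56, Pow(Add(-3, Pow(34, Rational(1, 2))), -1))), 10) = Add(840, Mul(560, Pow(Add(-3, Pow(34, Rational(1, 2))), -1)))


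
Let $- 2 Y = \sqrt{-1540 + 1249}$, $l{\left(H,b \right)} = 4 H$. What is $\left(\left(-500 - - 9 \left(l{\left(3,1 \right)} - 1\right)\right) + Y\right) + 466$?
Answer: $65 - \frac{i \sqrt{291}}{2} \approx 65.0 - 8.5294 i$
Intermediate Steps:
$Y = - \frac{i \sqrt{291}}{2}$ ($Y = - \frac{\sqrt{-1540 + 1249}}{2} = - \frac{\sqrt{-291}}{2} = - \frac{i \sqrt{291}}{2} \approx - 8.5294 i$)
$\left(\left(-500 - - 9 \left(l{\left(3,1 \right)} - 1\right)\right) + Y\right) + 466 = \left(\left(-500 - - 9 \left(4 \cdot 3 - 1\right)\right) - \frac{i \sqrt{291}}{2}\right) + 466 = \left(\left(-500 - - 9 \left(12 - 1\right)\right) - \frac{i \sqrt{291}}{2}\right) + 466 = \left(\left(-500 - \left(-9\right) 11\right) - \frac{i \sqrt{291}}{2}\right) + 466 = \left(\left(-500 - -99\right) - \frac{i \sqrt{291}}{2}\right) + 466 = \left(\left(-500 + 99\right) - \frac{i \sqrt{291}}{2}\right) + 466 = \left(-401 - \frac{i \sqrt{291}}{2}\right) + 466 = 65 - \frac{i \sqrt{291}}{2}$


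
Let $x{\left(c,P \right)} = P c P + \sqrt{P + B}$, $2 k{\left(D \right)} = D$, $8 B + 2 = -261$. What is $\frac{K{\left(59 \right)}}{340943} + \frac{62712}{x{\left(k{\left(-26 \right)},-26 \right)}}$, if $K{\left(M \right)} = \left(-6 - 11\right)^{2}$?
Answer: $\frac{- 85514710736 i + 289 \sqrt{942}}{340943 \left(\sqrt{942} + 35152 i\right)} \approx -7.1352 - 0.0062307 i$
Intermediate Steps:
$B = - \frac{263}{8}$ ($B = - \frac{1}{4} + \frac{1}{8} \left(-261\right) = - \frac{1}{4} - \frac{261}{8} = - \frac{263}{8} \approx -32.875$)
$k{\left(D \right)} = \frac{D}{2}$
$K{\left(M \right)} = 289$ ($K{\left(M \right)} = \left(-17\right)^{2} = 289$)
$x{\left(c,P \right)} = \sqrt{- \frac{263}{8} + P} + c P^{2}$ ($x{\left(c,P \right)} = P c P + \sqrt{P - \frac{263}{8}} = c P^{2} + \sqrt{- \frac{263}{8} + P} = \sqrt{- \frac{263}{8} + P} + c P^{2}$)
$\frac{K{\left(59 \right)}}{340943} + \frac{62712}{x{\left(k{\left(-26 \right)},-26 \right)}} = \frac{289}{340943} + \frac{62712}{\frac{\sqrt{-526 + 16 \left(-26\right)}}{4} + \frac{1}{2} \left(-26\right) \left(-26\right)^{2}} = 289 \cdot \frac{1}{340943} + \frac{62712}{\frac{\sqrt{-526 - 416}}{4} - 8788} = \frac{289}{340943} + \frac{62712}{\frac{\sqrt{-942}}{4} - 8788} = \frac{289}{340943} + \frac{62712}{\frac{i \sqrt{942}}{4} - 8788} = \frac{289}{340943} + \frac{62712}{-8788 + \frac{i \sqrt{942}}{4}}$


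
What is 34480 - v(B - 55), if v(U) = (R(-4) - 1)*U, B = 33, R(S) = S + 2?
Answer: 34414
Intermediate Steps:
R(S) = 2 + S
v(U) = -3*U (v(U) = ((2 - 4) - 1)*U = (-2 - 1)*U = -3*U)
34480 - v(B - 55) = 34480 - (-3)*(33 - 55) = 34480 - (-3)*(-22) = 34480 - 1*66 = 34480 - 66 = 34414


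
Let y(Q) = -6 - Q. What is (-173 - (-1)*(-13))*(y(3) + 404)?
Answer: -73470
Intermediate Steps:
(-173 - (-1)*(-13))*(y(3) + 404) = (-173 - (-1)*(-13))*((-6 - 1*3) + 404) = (-173 - 1*13)*((-6 - 3) + 404) = (-173 - 13)*(-9 + 404) = -186*395 = -73470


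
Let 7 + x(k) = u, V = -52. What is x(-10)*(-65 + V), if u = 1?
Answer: 702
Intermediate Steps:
x(k) = -6 (x(k) = -7 + 1 = -6)
x(-10)*(-65 + V) = -6*(-65 - 52) = -6*(-117) = 702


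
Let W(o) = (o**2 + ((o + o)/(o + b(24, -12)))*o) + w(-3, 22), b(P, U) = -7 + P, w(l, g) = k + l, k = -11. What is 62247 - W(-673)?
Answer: -127686175/328 ≈ -3.8929e+5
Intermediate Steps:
w(l, g) = -11 + l
W(o) = -14 + o**2 + 2*o**2/(17 + o) (W(o) = (o**2 + ((o + o)/(o + (-7 + 24)))*o) + (-11 - 3) = (o**2 + ((2*o)/(o + 17))*o) - 14 = (o**2 + ((2*o)/(17 + o))*o) - 14 = (o**2 + (2*o/(17 + o))*o) - 14 = (o**2 + 2*o**2/(17 + o)) - 14 = -14 + o**2 + 2*o**2/(17 + o))
62247 - W(-673) = 62247 - (-238 + (-673)**3 - 14*(-673) + 19*(-673)**2)/(17 - 673) = 62247 - (-238 - 304821217 + 9422 + 19*452929)/(-656) = 62247 - (-1)*(-238 - 304821217 + 9422 + 8605651)/656 = 62247 - (-1)*(-296206382)/656 = 62247 - 1*148103191/328 = 62247 - 148103191/328 = -127686175/328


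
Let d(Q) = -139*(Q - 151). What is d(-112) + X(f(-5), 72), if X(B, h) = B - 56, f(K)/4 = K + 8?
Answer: 36513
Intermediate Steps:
d(Q) = 20989 - 139*Q (d(Q) = -139*(-151 + Q) = 20989 - 139*Q)
f(K) = 32 + 4*K (f(K) = 4*(K + 8) = 4*(8 + K) = 32 + 4*K)
X(B, h) = -56 + B
d(-112) + X(f(-5), 72) = (20989 - 139*(-112)) + (-56 + (32 + 4*(-5))) = (20989 + 15568) + (-56 + (32 - 20)) = 36557 + (-56 + 12) = 36557 - 44 = 36513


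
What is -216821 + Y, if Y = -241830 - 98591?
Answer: -557242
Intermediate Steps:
Y = -340421
-216821 + Y = -216821 - 340421 = -557242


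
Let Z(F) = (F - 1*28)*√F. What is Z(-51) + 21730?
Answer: 21730 - 79*I*√51 ≈ 21730.0 - 564.17*I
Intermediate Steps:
Z(F) = √F*(-28 + F) (Z(F) = (F - 28)*√F = (-28 + F)*√F = √F*(-28 + F))
Z(-51) + 21730 = √(-51)*(-28 - 51) + 21730 = (I*√51)*(-79) + 21730 = -79*I*√51 + 21730 = 21730 - 79*I*√51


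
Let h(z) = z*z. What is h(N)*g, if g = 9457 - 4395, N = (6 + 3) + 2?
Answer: 612502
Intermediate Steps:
N = 11 (N = 9 + 2 = 11)
g = 5062
h(z) = z²
h(N)*g = 11²*5062 = 121*5062 = 612502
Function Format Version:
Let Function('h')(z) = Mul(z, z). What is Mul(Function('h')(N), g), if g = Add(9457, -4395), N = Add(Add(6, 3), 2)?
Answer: 612502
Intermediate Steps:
N = 11 (N = Add(9, 2) = 11)
g = 5062
Function('h')(z) = Pow(z, 2)
Mul(Function('h')(N), g) = Mul(Pow(11, 2), 5062) = Mul(121, 5062) = 612502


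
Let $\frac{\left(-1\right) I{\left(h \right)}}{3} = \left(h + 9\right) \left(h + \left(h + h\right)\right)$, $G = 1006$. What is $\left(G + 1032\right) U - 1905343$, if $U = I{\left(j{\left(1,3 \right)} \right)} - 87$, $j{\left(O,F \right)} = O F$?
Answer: $-2742961$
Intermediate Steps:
$j{\left(O,F \right)} = F O$
$I{\left(h \right)} = - 9 h \left(9 + h\right)$ ($I{\left(h \right)} = - 3 \left(h + 9\right) \left(h + \left(h + h\right)\right) = - 3 \left(9 + h\right) \left(h + 2 h\right) = - 3 \left(9 + h\right) 3 h = - 3 \cdot 3 h \left(9 + h\right) = - 9 h \left(9 + h\right)$)
$U = -411$ ($U = - 9 \cdot 3 \cdot 1 \left(9 + 3 \cdot 1\right) - 87 = \left(-9\right) 3 \left(9 + 3\right) - 87 = \left(-9\right) 3 \cdot 12 - 87 = -324 - 87 = -411$)
$\left(G + 1032\right) U - 1905343 = \left(1006 + 1032\right) \left(-411\right) - 1905343 = 2038 \left(-411\right) - 1905343 = -837618 - 1905343 = -2742961$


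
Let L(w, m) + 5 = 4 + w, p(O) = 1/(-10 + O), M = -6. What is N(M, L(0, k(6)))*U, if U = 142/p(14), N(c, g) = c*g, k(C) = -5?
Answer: 3408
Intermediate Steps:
L(w, m) = -1 + w (L(w, m) = -5 + (4 + w) = -1 + w)
U = 568 (U = 142/(1/(-10 + 14)) = 142/(1/4) = 142/(¼) = 142*4 = 568)
N(M, L(0, k(6)))*U = -6*(-1 + 0)*568 = -6*(-1)*568 = 6*568 = 3408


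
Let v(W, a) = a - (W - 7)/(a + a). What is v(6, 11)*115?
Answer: 27945/22 ≈ 1270.2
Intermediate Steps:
v(W, a) = a - (-7 + W)/(2*a)
v(6, 11)*115 = ((½)*(7 - 1*6 + 2*11²)/11)*115 = ((½)*(1/11)*(7 - 6 + 2*121))*115 = ((½)*(1/11)*(7 - 6 + 242))*115 = ((½)*(1/11)*243)*115 = (243/22)*115 = 27945/22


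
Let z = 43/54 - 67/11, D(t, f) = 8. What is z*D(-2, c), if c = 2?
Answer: -12580/297 ≈ -42.357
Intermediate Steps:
z = -3145/594 (z = 43*(1/54) - 67*1/11 = 43/54 - 67/11 = -3145/594 ≈ -5.2946)
z*D(-2, c) = -3145/594*8 = -12580/297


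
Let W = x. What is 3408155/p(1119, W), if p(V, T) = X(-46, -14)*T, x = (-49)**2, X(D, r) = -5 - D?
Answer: 3408155/98441 ≈ 34.621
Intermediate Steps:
x = 2401
W = 2401
p(V, T) = 41*T (p(V, T) = (-5 - 1*(-46))*T = (-5 + 46)*T = 41*T)
3408155/p(1119, W) = 3408155/((41*2401)) = 3408155/98441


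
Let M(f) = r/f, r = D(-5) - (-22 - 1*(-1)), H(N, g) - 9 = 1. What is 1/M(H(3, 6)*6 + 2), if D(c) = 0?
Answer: 62/21 ≈ 2.9524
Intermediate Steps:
H(N, g) = 10 (H(N, g) = 9 + 1 = 10)
r = 21 (r = 0 - (-22 - 1*(-1)) = 0 - (-22 + 1) = 0 - 1*(-21) = 0 + 21 = 21)
M(f) = 21/f
1/M(H(3, 6)*6 + 2) = 1/(21/(10*6 + 2)) = 1/(21/(60 + 2)) = 1/(21/62) = 62/21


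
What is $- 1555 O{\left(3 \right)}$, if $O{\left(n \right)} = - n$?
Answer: $4665$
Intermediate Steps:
$- 1555 O{\left(3 \right)} = - 1555 \left(\left(-1\right) 3\right) = \left(-1555\right) \left(-3\right) = 4665$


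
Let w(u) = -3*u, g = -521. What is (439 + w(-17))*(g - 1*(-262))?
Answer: -126910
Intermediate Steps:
(439 + w(-17))*(g - 1*(-262)) = (439 - 3*(-17))*(-521 - 1*(-262)) = (439 + 51)*(-521 + 262) = 490*(-259) = -126910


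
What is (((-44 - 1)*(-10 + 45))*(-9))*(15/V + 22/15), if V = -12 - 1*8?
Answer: 40635/4 ≈ 10159.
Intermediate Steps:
V = -20 (V = -12 - 8 = -20)
(((-44 - 1)*(-10 + 45))*(-9))*(15/V + 22/15) = (((-44 - 1)*(-10 + 45))*(-9))*(15/(-20) + 22/15) = (-45*35*(-9))*(15*(-1/20) + 22*(1/15)) = (-1575*(-9))*(-3/4 + 22/15) = 14175*(43/60) = 40635/4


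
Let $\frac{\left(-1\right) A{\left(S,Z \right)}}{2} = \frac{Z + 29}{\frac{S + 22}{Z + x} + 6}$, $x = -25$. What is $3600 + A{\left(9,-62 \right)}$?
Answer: $\frac{1773342}{491} \approx 3611.7$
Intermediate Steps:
$A{\left(S,Z \right)} = - \frac{2 \left(29 + Z\right)}{6 + \frac{22 + S}{-25 + Z}}$ ($A{\left(S,Z \right)} = - 2 \frac{Z + 29}{\frac{S + 22}{Z - 25} + 6} = - 2 \frac{29 + Z}{\frac{22 + S}{-25 + Z} + 6} = - 2 \frac{29 + Z}{6 + \frac{22 + S}{-25 + Z}} = - \frac{2 \left(29 + Z\right)}{6 + \frac{22 + S}{-25 + Z}}$)
$3600 + A{\left(9,-62 \right)} = 3600 + \frac{2 \left(725 - \left(-62\right)^{2} - -248\right)}{-128 + 9 + 6 \left(-62\right)} = 3600 + \frac{2 \left(725 - 3844 + 248\right)}{-128 + 9 - 372} = 3600 + \frac{2 \left(725 - 3844 + 248\right)}{-491} = 3600 + 2 \left(- \frac{1}{491}\right) \left(-2871\right) = 3600 + \frac{5742}{491} = \frac{1773342}{491}$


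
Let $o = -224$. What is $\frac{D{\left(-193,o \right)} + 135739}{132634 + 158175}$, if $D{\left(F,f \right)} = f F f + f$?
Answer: $- \frac{9548453}{290809} \approx -32.834$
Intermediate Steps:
$D{\left(F,f \right)} = f + F f^{2}$ ($D{\left(F,f \right)} = F f f + f = F f^{2} + f = f + F f^{2}$)
$\frac{D{\left(-193,o \right)} + 135739}{132634 + 158175} = \frac{- 224 \left(1 - -43232\right) + 135739}{132634 + 158175} = \frac{- 224 \left(1 + 43232\right) + 135739}{290809} = \left(\left(-224\right) 43233 + 135739\right) \frac{1}{290809} = \left(-9684192 + 135739\right) \frac{1}{290809} = \left(-9548453\right) \frac{1}{290809} = - \frac{9548453}{290809}$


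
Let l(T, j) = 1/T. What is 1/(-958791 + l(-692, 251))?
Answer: -692/663483373 ≈ -1.0430e-6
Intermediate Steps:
1/(-958791 + l(-692, 251)) = 1/(-958791 + 1/(-692)) = 1/(-958791 - 1/692) = 1/(-663483373/692) = -692/663483373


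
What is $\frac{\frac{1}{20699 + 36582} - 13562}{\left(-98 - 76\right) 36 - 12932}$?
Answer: $\frac{776844921}{1099566076} \approx 0.7065$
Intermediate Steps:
$\frac{\frac{1}{20699 + 36582} - 13562}{\left(-98 - 76\right) 36 - 12932} = \frac{\frac{1}{57281} - 13562}{\left(-174\right) 36 - 12932} = \frac{\frac{1}{57281} - 13562}{-6264 - 12932} = - \frac{776844921}{57281 \left(-19196\right)} = \left(- \frac{776844921}{57281}\right) \left(- \frac{1}{19196}\right) = \frac{776844921}{1099566076}$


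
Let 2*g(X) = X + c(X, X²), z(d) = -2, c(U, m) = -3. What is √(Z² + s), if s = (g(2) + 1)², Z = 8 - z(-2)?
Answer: √401/2 ≈ 10.012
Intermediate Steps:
g(X) = -3/2 + X/2 (g(X) = (X - 3)/2 = (-3 + X)/2 = -3/2 + X/2)
Z = 10 (Z = 8 - 1*(-2) = 8 + 2 = 10)
s = ¼ (s = ((-3/2 + (½)*2) + 1)² = ((-3/2 + 1) + 1)² = (-½ + 1)² = (½)² = ¼ ≈ 0.25000)
√(Z² + s) = √(10² + ¼) = √(100 + ¼) = √(401/4) = √401/2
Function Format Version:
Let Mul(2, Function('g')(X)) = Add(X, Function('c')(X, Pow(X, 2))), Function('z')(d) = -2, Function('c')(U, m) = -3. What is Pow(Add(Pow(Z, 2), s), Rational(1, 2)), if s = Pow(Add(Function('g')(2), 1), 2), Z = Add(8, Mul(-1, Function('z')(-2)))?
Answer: Mul(Rational(1, 2), Pow(401, Rational(1, 2))) ≈ 10.012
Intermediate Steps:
Function('g')(X) = Add(Rational(-3, 2), Mul(Rational(1, 2), X)) (Function('g')(X) = Mul(Rational(1, 2), Add(X, -3)) = Mul(Rational(1, 2), Add(-3, X)) = Add(Rational(-3, 2), Mul(Rational(1, 2), X)))
Z = 10 (Z = Add(8, Mul(-1, -2)) = Add(8, 2) = 10)
s = Rational(1, 4) (s = Pow(Add(Add(Rational(-3, 2), Mul(Rational(1, 2), 2)), 1), 2) = Pow(Add(Add(Rational(-3, 2), 1), 1), 2) = Pow(Add(Rational(-1, 2), 1), 2) = Pow(Rational(1, 2), 2) = Rational(1, 4) ≈ 0.25000)
Pow(Add(Pow(Z, 2), s), Rational(1, 2)) = Pow(Add(Pow(10, 2), Rational(1, 4)), Rational(1, 2)) = Pow(Add(100, Rational(1, 4)), Rational(1, 2)) = Pow(Rational(401, 4), Rational(1, 2)) = Mul(Rational(1, 2), Pow(401, Rational(1, 2)))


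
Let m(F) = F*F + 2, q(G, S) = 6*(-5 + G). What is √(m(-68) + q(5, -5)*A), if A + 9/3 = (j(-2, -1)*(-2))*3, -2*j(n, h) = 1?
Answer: 3*√514 ≈ 68.015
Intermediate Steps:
j(n, h) = -½ (j(n, h) = -½*1 = -½)
q(G, S) = -30 + 6*G
A = 0 (A = -3 - ½*(-2)*3 = -3 + 1*3 = -3 + 3 = 0)
m(F) = 2 + F² (m(F) = F² + 2 = 2 + F²)
√(m(-68) + q(5, -5)*A) = √((2 + (-68)²) + (-30 + 6*5)*0) = √((2 + 4624) + (-30 + 30)*0) = √(4626 + 0*0) = √(4626 + 0) = √4626 = 3*√514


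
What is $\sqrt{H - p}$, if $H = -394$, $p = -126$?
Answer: $2 i \sqrt{67} \approx 16.371 i$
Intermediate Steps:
$\sqrt{H - p} = \sqrt{-394 - -126} = \sqrt{-394 + 126} = \sqrt{-268} = 2 i \sqrt{67}$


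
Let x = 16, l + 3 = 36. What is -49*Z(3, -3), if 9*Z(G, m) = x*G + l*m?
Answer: 833/3 ≈ 277.67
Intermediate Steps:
l = 33 (l = -3 + 36 = 33)
Z(G, m) = 11*m/3 + 16*G/9 (Z(G, m) = (16*G + 33*m)/9 = 11*m/3 + 16*G/9)
-49*Z(3, -3) = -49*((11/3)*(-3) + (16/9)*3) = -49*(-11 + 16/3) = -49*(-17/3) = 833/3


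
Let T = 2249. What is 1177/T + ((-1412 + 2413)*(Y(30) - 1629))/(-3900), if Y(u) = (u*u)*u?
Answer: -1464406361/224900 ≈ -6511.4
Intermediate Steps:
Y(u) = u**3 (Y(u) = u**2*u = u**3)
1177/T + ((-1412 + 2413)*(Y(30) - 1629))/(-3900) = 1177/2249 + ((-1412 + 2413)*(30**3 - 1629))/(-3900) = 1177*(1/2249) + (1001*(27000 - 1629))*(-1/3900) = 1177/2249 + (1001*25371)*(-1/3900) = 1177/2249 + 25396371*(-1/3900) = 1177/2249 - 651189/100 = -1464406361/224900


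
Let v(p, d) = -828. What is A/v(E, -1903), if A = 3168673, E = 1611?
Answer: -3168673/828 ≈ -3826.9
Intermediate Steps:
A/v(E, -1903) = 3168673/(-828) = 3168673*(-1/828) = -3168673/828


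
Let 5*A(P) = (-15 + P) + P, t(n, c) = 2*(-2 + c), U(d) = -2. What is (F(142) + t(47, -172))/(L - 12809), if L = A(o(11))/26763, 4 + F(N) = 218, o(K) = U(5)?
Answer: 8965605/857018177 ≈ 0.010461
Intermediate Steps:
o(K) = -2
t(n, c) = -4 + 2*c
F(N) = 214 (F(N) = -4 + 218 = 214)
A(P) = -3 + 2*P/5 (A(P) = ((-15 + P) + P)/5 = (-15 + 2*P)/5 = -3 + 2*P/5)
L = -19/133815 (L = (-3 + (⅖)*(-2))/26763 = (-3 - ⅘)*(1/26763) = -19/5*1/26763 = -19/133815 ≈ -0.00014199)
(F(142) + t(47, -172))/(L - 12809) = (214 + (-4 + 2*(-172)))/(-19/133815 - 12809) = (214 + (-4 - 344))/(-1714036354/133815) = (214 - 348)*(-133815/1714036354) = -134*(-133815/1714036354) = 8965605/857018177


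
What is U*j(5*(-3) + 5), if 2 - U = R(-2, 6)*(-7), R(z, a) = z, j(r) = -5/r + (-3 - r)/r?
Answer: 12/5 ≈ 2.4000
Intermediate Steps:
j(r) = -5/r + (-3 - r)/r
U = -12 (U = 2 - (-2)*(-7) = 2 - 1*14 = 2 - 14 = -12)
U*j(5*(-3) + 5) = -12*(-8 - (5*(-3) + 5))/(5*(-3) + 5) = -12*(-8 - (-15 + 5))/(-15 + 5) = -12*(-8 - 1*(-10))/(-10) = -(-6)*(-8 + 10)/5 = -(-6)*2/5 = -12*(-⅕) = 12/5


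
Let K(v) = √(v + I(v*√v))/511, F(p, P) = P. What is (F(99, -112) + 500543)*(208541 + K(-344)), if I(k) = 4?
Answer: 104360381171 + 1000862*I*√85/511 ≈ 1.0436e+11 + 18058.0*I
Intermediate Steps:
K(v) = √(4 + v)/511 (K(v) = √(v + 4)/511 = √(4 + v)*(1/511) = √(4 + v)/511)
(F(99, -112) + 500543)*(208541 + K(-344)) = (-112 + 500543)*(208541 + √(4 - 344)/511) = 500431*(208541 + √(-340)/511) = 500431*(208541 + (2*I*√85)/511) = 500431*(208541 + 2*I*√85/511) = 104360381171 + 1000862*I*√85/511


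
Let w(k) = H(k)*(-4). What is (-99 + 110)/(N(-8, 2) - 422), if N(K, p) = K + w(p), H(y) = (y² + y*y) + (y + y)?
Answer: -11/478 ≈ -0.023013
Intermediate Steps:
H(y) = 2*y + 2*y² (H(y) = (y² + y²) + 2*y = 2*y² + 2*y = 2*y + 2*y²)
w(k) = -8*k*(1 + k) (w(k) = (2*k*(1 + k))*(-4) = -8*k*(1 + k))
N(K, p) = K - 8*p*(1 + p)
(-99 + 110)/(N(-8, 2) - 422) = (-99 + 110)/((-8 - 8*2*(1 + 2)) - 422) = 11/((-8 - 8*2*3) - 422) = 11/((-8 - 48) - 422) = 11/(-56 - 422) = 11/(-478) = 11*(-1/478) = -11/478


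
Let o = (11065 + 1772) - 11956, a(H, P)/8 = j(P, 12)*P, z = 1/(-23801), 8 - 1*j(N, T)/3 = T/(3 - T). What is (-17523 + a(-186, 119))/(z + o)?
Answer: 217374533/20968680 ≈ 10.367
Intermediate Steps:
j(N, T) = 24 - 3*T/(3 - T)
z = -1/23801 ≈ -4.2015e-5
a(H, P) = 224*P (a(H, P) = 8*((9*(-8 + 3*12)/(-3 + 12))*P) = 8*((9*(-8 + 36)/9)*P) = 8*((9*(⅑)*28)*P) = 8*(28*P) = 224*P)
o = 881 (o = 12837 - 11956 = 881)
(-17523 + a(-186, 119))/(z + o) = (-17523 + 224*119)/(-1/23801 + 881) = (-17523 + 26656)/(20968680/23801) = 9133*(23801/20968680) = 217374533/20968680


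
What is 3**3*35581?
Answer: 960687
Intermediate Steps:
3**3*35581 = 27*35581 = 960687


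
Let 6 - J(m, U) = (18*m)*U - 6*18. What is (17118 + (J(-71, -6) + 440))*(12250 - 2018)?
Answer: 102360928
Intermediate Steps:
J(m, U) = 114 - 18*U*m (J(m, U) = 6 - ((18*m)*U - 6*18) = 6 - (18*U*m - 108) = 6 - (-108 + 18*U*m) = 6 + (108 - 18*U*m) = 114 - 18*U*m)
(17118 + (J(-71, -6) + 440))*(12250 - 2018) = (17118 + ((114 - 18*(-6)*(-71)) + 440))*(12250 - 2018) = (17118 + ((114 - 7668) + 440))*10232 = (17118 + (-7554 + 440))*10232 = (17118 - 7114)*10232 = 10004*10232 = 102360928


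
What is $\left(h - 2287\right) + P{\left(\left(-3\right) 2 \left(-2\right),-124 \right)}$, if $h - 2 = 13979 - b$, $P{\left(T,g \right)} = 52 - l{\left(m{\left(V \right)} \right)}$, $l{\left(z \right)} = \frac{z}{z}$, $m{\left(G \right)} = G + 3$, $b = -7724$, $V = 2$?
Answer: $19469$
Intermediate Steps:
$m{\left(G \right)} = 3 + G$
$l{\left(z \right)} = 1$
$P{\left(T,g \right)} = 51$ ($P{\left(T,g \right)} = 52 - 1 = 51$)
$h = 21705$ ($h = 2 + \left(13979 - -7724\right) = 2 + \left(13979 + 7724\right) = 2 + 21703 = 21705$)
$\left(h - 2287\right) + P{\left(\left(-3\right) 2 \left(-2\right),-124 \right)} = \left(21705 - 2287\right) + 51 = 19418 + 51 = 19469$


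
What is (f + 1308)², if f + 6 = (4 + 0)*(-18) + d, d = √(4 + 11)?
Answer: (1230 + √15)² ≈ 1.5224e+6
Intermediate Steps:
d = √15 ≈ 3.8730
f = -78 + √15 (f = -6 + ((4 + 0)*(-18) + √15) = -6 + (4*(-18) + √15) = -6 + (-72 + √15) = -78 + √15 ≈ -74.127)
(f + 1308)² = ((-78 + √15) + 1308)² = (1230 + √15)²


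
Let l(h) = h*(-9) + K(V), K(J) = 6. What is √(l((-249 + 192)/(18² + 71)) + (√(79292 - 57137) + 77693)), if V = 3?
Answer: √(12123189110 + 156025*√22155)/395 ≈ 279.01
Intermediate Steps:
l(h) = 6 - 9*h (l(h) = h*(-9) + 6 = -9*h + 6 = 6 - 9*h)
√(l((-249 + 192)/(18² + 71)) + (√(79292 - 57137) + 77693)) = √((6 - 9*(-249 + 192)/(18² + 71)) + (√(79292 - 57137) + 77693)) = √((6 - (-513)/(324 + 71)) + (√22155 + 77693)) = √((6 - (-513)/395) + (77693 + √22155)) = √((6 - 9*(-57/395)) + (77693 + √22155)) = √((6 + 513/395) + (77693 + √22155)) = √(2883/395 + (77693 + √22155)) = √(30691618/395 + √22155)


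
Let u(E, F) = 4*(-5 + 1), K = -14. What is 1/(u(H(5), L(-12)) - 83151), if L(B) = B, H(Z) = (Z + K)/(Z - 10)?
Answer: -1/83167 ≈ -1.2024e-5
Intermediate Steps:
H(Z) = (-14 + Z)/(-10 + Z) (H(Z) = (Z - 14)/(Z - 10) = (-14 + Z)/(-10 + Z))
u(E, F) = -16 (u(E, F) = 4*(-4) = -16)
1/(u(H(5), L(-12)) - 83151) = 1/(-16 - 83151) = 1/(-83167) = -1/83167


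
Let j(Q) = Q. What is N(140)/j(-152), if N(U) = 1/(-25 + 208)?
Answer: -1/27816 ≈ -3.5951e-5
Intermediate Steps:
N(U) = 1/183
N(140)/j(-152) = (1/183)/(-152) = (1/183)*(-1/152) = -1/27816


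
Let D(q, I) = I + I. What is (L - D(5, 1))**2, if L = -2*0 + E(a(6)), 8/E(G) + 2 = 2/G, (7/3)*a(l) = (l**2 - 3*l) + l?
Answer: 174724/4225 ≈ 41.355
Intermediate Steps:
a(l) = -6*l/7 + 3*l**2/7 (a(l) = 3*((l**2 - 3*l) + l)/7 = 3*(l**2 - 2*l)/7 = -6*l/7 + 3*l**2/7)
D(q, I) = 2*I
E(G) = 8/(-2 + 2/G)
L = -288/65 (L = -2*0 - 4*(3/7)*6*(-2 + 6)/(-1 + (3/7)*6*(-2 + 6)) = 0 - 4*(3/7)*6*4/(-1 + (3/7)*6*4) = 0 - 4*72/7/(-1 + 72/7) = 0 - 4*72/7/65/7 = 0 - 4*72/7*7/65 = 0 - 288/65 = -288/65 ≈ -4.4308)
(L - D(5, 1))**2 = (-288/65 - 2)**2 = (-418/65)**2 = 174724/4225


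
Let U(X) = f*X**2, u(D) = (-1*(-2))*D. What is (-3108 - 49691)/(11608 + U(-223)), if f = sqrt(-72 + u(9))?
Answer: -306445396/66837655739 + 7876924413*I*sqrt(6)/133675311478 ≈ -0.0045849 + 0.14434*I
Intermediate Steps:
u(D) = 2*D
f = 3*I*sqrt(6) (f = sqrt(-72 + 2*9) = sqrt(-72 + 18) = sqrt(-54) = 3*I*sqrt(6) ≈ 7.3485*I)
U(X) = 3*I*sqrt(6)*X**2 (U(X) = (3*I*sqrt(6))*X**2 = 3*I*sqrt(6)*X**2)
(-3108 - 49691)/(11608 + U(-223)) = (-3108 - 49691)/(11608 + 3*I*sqrt(6)*(-223)**2) = -52799/(11608 + 3*I*sqrt(6)*49729) = -52799/(11608 + 149187*I*sqrt(6))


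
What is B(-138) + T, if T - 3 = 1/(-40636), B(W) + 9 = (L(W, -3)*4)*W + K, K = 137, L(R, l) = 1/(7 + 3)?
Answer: 15401039/203180 ≈ 75.800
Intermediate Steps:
L(R, l) = 1/10
B(W) = 128 + 2*W/5 (B(W) = -9 + (((1/10)*4)*W + 137) = -9 + (2*W/5 + 137) = -9 + (137 + 2*W/5) = 128 + 2*W/5)
T = 121907/40636 (T = 3 + 1/(-40636) = 3 - 1/40636 = 121907/40636 ≈ 3.0000)
B(-138) + T = (128 + (2/5)*(-138)) + 121907/40636 = (128 - 276/5) + 121907/40636 = 364/5 + 121907/40636 = 15401039/203180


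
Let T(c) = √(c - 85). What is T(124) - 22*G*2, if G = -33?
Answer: 1452 + √39 ≈ 1458.2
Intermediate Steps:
T(c) = √(-85 + c)
T(124) - 22*G*2 = √(-85 + 124) - 22*(-33)*2 = √39 + 726*2 = √39 + 1452 = 1452 + √39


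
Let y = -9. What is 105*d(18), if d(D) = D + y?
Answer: 945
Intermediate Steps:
d(D) = -9 + D (d(D) = D - 9 = -9 + D)
105*d(18) = 105*(-9 + 18) = 105*9 = 945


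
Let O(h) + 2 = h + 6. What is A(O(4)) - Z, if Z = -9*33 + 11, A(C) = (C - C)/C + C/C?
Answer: 287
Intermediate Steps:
O(h) = 4 + h (O(h) = -2 + (h + 6) = -2 + (6 + h) = 4 + h)
A(C) = 1 (A(C) = 0/C + 1 = 0 + 1 = 1)
Z = -286 (Z = -297 + 11 = -286)
A(O(4)) - Z = 1 - 1*(-286) = 1 + 286 = 287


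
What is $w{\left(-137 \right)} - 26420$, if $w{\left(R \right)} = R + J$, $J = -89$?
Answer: $-26646$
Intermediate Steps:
$w{\left(R \right)} = -89 + R$ ($w{\left(R \right)} = R - 89 = -89 + R$)
$w{\left(-137 \right)} - 26420 = \left(-89 - 137\right) - 26420 = -226 - 26420 = -26646$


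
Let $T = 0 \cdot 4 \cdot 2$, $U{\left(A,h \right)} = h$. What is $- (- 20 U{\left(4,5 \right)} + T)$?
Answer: $100$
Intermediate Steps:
$T = 0$ ($T = 0 \cdot 8 = 0$)
$- (- 20 U{\left(4,5 \right)} + T) = - (\left(-20\right) 5 + 0) = - (-100 + 0) = \left(-1\right) \left(-100\right) = 100$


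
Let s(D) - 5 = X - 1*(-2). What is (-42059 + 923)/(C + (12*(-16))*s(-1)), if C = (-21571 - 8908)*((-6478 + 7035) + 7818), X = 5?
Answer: 41136/255263929 ≈ 0.00016115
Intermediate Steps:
s(D) = 12 (s(D) = 5 + (5 - 1*(-2)) = 5 + (5 + 2) = 5 + 7 = 12)
C = -255261625 (C = -30479*(557 + 7818) = -30479*8375 = -255261625)
(-42059 + 923)/(C + (12*(-16))*s(-1)) = (-42059 + 923)/(-255261625 + (12*(-16))*12) = -41136/(-255261625 - 192*12) = -41136/(-255261625 - 2304) = -41136/(-255263929) = -41136*(-1/255263929) = 41136/255263929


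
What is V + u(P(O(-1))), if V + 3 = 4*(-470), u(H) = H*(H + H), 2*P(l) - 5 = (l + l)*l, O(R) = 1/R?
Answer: -3717/2 ≈ -1858.5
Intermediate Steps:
P(l) = 5/2 + l**2 (P(l) = 5/2 + ((l + l)*l)/2 = 5/2 + ((2*l)*l)/2 = 5/2 + (2*l**2)/2 = 5/2 + l**2)
u(H) = 2*H**2 (u(H) = H*(2*H) = 2*H**2)
V = -1883 (V = -3 + 4*(-470) = -3 - 1880 = -1883)
V + u(P(O(-1))) = -1883 + 2*(5/2 + (1/(-1))**2)**2 = -1883 + 2*(5/2 + (-1)**2)**2 = -1883 + 2*(5/2 + 1)**2 = -1883 + 2*(7/2)**2 = -1883 + 2*(49/4) = -1883 + 49/2 = -3717/2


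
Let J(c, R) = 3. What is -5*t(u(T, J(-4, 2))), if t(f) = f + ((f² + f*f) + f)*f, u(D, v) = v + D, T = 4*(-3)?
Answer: 6930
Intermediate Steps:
T = -12
u(D, v) = D + v
t(f) = f + f*(f + 2*f²) (t(f) = f + ((f² + f²) + f)*f = f + (2*f² + f)*f = f + (f + 2*f²)*f = f + f*(f + 2*f²))
-5*t(u(T, J(-4, 2))) = -5*(-12 + 3)*(1 + (-12 + 3) + 2*(-12 + 3)²) = -(-45)*(1 - 9 + 2*(-9)²) = -(-45)*(1 - 9 + 2*81) = -(-45)*(1 - 9 + 162) = -(-45)*154 = -5*(-1386) = 6930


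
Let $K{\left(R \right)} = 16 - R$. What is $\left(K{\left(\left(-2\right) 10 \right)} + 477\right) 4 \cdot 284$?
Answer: $582768$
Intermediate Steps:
$\left(K{\left(\left(-2\right) 10 \right)} + 477\right) 4 \cdot 284 = \left(\left(16 - \left(-2\right) 10\right) + 477\right) 4 \cdot 284 = \left(\left(16 - -20\right) + 477\right) 1136 = \left(\left(16 + 20\right) + 477\right) 1136 = \left(36 + 477\right) 1136 = 513 \cdot 1136 = 582768$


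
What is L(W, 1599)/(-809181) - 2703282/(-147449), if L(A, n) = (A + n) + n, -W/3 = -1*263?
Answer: 242984061431/13256992141 ≈ 18.329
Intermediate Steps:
W = 789 (W = -(-3)*263 = -3*(-263) = 789)
L(A, n) = A + 2*n
L(W, 1599)/(-809181) - 2703282/(-147449) = (789 + 2*1599)/(-809181) - 2703282/(-147449) = (789 + 3198)*(-1/809181) - 2703282*(-1/147449) = 3987*(-1/809181) + 2703282/147449 = -443/89909 + 2703282/147449 = 242984061431/13256992141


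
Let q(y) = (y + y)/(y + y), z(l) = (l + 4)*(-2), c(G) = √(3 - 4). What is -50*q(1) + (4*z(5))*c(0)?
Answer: -50 - 72*I ≈ -50.0 - 72.0*I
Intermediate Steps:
c(G) = I (c(G) = √(-1) = I)
z(l) = -8 - 2*l (z(l) = (4 + l)*(-2) = -8 - 2*l)
q(y) = 1 (q(y) = (2*y)/((2*y)) = (2*y)*(1/(2*y)) = 1)
-50*q(1) + (4*z(5))*c(0) = -50*1 + (4*(-8 - 2*5))*I = -50 + (4*(-8 - 10))*I = -50 + (4*(-18))*I = -50 - 72*I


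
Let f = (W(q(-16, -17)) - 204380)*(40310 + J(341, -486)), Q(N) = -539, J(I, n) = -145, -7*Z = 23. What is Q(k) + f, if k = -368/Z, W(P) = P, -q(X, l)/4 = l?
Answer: -8206192019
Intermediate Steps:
Z = -23/7 (Z = -⅐*23 = -23/7 ≈ -3.2857)
q(X, l) = -4*l
k = 112 (k = -368/(-23/7) = -368*(-7/23) = 112)
f = -8206191480 (f = (-4*(-17) - 204380)*(40310 - 145) = (68 - 204380)*40165 = -204312*40165 = -8206191480)
Q(k) + f = -539 - 8206191480 = -8206192019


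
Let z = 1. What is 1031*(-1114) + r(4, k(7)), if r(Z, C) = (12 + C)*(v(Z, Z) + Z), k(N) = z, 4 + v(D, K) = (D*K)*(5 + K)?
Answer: -1146662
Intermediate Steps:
v(D, K) = -4 + D*K*(5 + K) (v(D, K) = -4 + (D*K)*(5 + K) = -4 + D*K*(5 + K))
k(N) = 1
r(Z, C) = (12 + C)*(-4 + Z + Z**3 + 5*Z**2) (r(Z, C) = (12 + C)*((-4 + Z*Z**2 + 5*Z*Z) + Z) = (12 + C)*((-4 + Z**3 + 5*Z**2) + Z) = (12 + C)*(-4 + Z + Z**3 + 5*Z**2))
1031*(-1114) + r(4, k(7)) = 1031*(-1114) + (-48 + 12*4 + 12*4**3 + 60*4**2 + 1*4 + 1*(-4 + 4**3 + 5*4**2)) = -1148534 + (-48 + 48 + 12*64 + 60*16 + 4 + 1*(-4 + 64 + 5*16)) = -1148534 + (-48 + 48 + 768 + 960 + 4 + 1*(-4 + 64 + 80)) = -1148534 + (-48 + 48 + 768 + 960 + 4 + 1*140) = -1148534 + (-48 + 48 + 768 + 960 + 4 + 140) = -1148534 + 1872 = -1146662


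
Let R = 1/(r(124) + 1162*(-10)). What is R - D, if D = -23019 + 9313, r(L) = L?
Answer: 157564175/11496 ≈ 13706.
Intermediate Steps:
D = -13706
R = -1/11496 (R = 1/(124 + 1162*(-10)) = 1/(124 - 11620) = 1/(-11496) = -1/11496 ≈ -8.6987e-5)
R - D = -1/11496 - 1*(-13706) = -1/11496 + 13706 = 157564175/11496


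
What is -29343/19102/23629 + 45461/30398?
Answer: 5129609408831/3430119120221 ≈ 1.4955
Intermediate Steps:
-29343/19102/23629 + 45461/30398 = -29343*1/19102*(1/23629) + 45461*(1/30398) = -29343/19102*1/23629 + 45461/30398 = -29343/451361158 + 45461/30398 = 5129609408831/3430119120221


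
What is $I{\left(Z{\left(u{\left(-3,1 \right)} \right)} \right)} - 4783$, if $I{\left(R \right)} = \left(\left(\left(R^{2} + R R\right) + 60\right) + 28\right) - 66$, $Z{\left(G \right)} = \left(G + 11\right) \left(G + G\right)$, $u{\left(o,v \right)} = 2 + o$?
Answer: $-3961$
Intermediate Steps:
$Z{\left(G \right)} = 2 G \left(11 + G\right)$ ($Z{\left(G \right)} = \left(11 + G\right) 2 G = 2 G \left(11 + G\right)$)
$I{\left(R \right)} = 22 + 2 R^{2}$ ($I{\left(R \right)} = \left(\left(\left(R^{2} + R^{2}\right) + 60\right) + 28\right) - 66 = \left(\left(2 R^{2} + 60\right) + 28\right) - 66 = \left(\left(60 + 2 R^{2}\right) + 28\right) - 66 = \left(88 + 2 R^{2}\right) - 66 = 22 + 2 R^{2}$)
$I{\left(Z{\left(u{\left(-3,1 \right)} \right)} \right)} - 4783 = \left(22 + 2 \left(2 \left(2 - 3\right) \left(11 + \left(2 - 3\right)\right)\right)^{2}\right) - 4783 = \left(22 + 2 \left(2 \left(-1\right) \left(11 - 1\right)\right)^{2}\right) - 4783 = \left(22 + 2 \left(2 \left(-1\right) 10\right)^{2}\right) - 4783 = \left(22 + 2 \left(-20\right)^{2}\right) - 4783 = \left(22 + 2 \cdot 400\right) - 4783 = \left(22 + 800\right) - 4783 = 822 - 4783 = -3961$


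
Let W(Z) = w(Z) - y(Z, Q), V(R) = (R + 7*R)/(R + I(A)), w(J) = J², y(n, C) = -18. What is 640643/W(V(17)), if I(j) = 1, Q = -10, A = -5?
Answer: 51892083/6082 ≈ 8532.1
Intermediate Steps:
V(R) = 8*R/(1 + R) (V(R) = (R + 7*R)/(R + 1) = (8*R)/(1 + R) = 8*R/(1 + R))
W(Z) = 18 + Z² (W(Z) = Z² - 1*(-18) = Z² + 18 = 18 + Z²)
640643/W(V(17)) = 640643/(18 + (8*17/(1 + 17))²) = 640643/(18 + (8*17/18)²) = 640643/(18 + (8*17*(1/18))²) = 640643/(18 + (68/9)²) = 640643/(18 + 4624/81) = 640643/(6082/81) = 640643*(81/6082) = 51892083/6082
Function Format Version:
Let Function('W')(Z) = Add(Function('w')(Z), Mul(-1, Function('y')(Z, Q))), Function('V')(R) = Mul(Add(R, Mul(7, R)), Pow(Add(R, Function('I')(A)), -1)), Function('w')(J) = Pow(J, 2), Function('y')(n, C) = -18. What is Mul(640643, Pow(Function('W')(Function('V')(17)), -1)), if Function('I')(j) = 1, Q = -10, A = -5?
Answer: Rational(51892083, 6082) ≈ 8532.1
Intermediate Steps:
Function('V')(R) = Mul(8, R, Pow(Add(1, R), -1)) (Function('V')(R) = Mul(Add(R, Mul(7, R)), Pow(Add(R, 1), -1)) = Mul(Mul(8, R), Pow(Add(1, R), -1)) = Mul(8, R, Pow(Add(1, R), -1)))
Function('W')(Z) = Add(18, Pow(Z, 2)) (Function('W')(Z) = Add(Pow(Z, 2), Mul(-1, -18)) = Add(Pow(Z, 2), 18) = Add(18, Pow(Z, 2)))
Mul(640643, Pow(Function('W')(Function('V')(17)), -1)) = Mul(640643, Pow(Add(18, Pow(Mul(8, 17, Pow(Add(1, 17), -1)), 2)), -1)) = Mul(640643, Pow(Add(18, Pow(Mul(8, 17, Pow(18, -1)), 2)), -1)) = Mul(640643, Pow(Add(18, Pow(Mul(8, 17, Rational(1, 18)), 2)), -1)) = Mul(640643, Pow(Add(18, Pow(Rational(68, 9), 2)), -1)) = Mul(640643, Pow(Add(18, Rational(4624, 81)), -1)) = Mul(640643, Pow(Rational(6082, 81), -1)) = Mul(640643, Rational(81, 6082)) = Rational(51892083, 6082)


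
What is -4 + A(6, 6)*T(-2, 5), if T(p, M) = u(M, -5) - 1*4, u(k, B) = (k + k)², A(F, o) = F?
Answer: 572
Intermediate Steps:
u(k, B) = 4*k² (u(k, B) = (2*k)² = 4*k²)
T(p, M) = -4 + 4*M² (T(p, M) = 4*M² - 1*4 = 4*M² - 4 = -4 + 4*M²)
-4 + A(6, 6)*T(-2, 5) = -4 + 6*(-4 + 4*5²) = -4 + 6*(-4 + 4*25) = -4 + 6*(-4 + 100) = -4 + 6*96 = -4 + 576 = 572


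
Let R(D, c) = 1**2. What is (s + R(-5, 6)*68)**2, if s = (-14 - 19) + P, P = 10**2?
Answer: 18225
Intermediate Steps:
P = 100
R(D, c) = 1
s = 67 (s = (-14 - 19) + 100 = -33 + 100 = 67)
(s + R(-5, 6)*68)**2 = (67 + 1*68)**2 = (67 + 68)**2 = 135**2 = 18225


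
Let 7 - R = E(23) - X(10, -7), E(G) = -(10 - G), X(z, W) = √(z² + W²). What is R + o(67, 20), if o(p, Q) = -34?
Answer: -40 + √149 ≈ -27.793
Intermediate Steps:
X(z, W) = √(W² + z²)
E(G) = -10 + G
R = -6 + √149 (R = 7 - ((-10 + 23) - √((-7)² + 10²)) = 7 - (13 - √(49 + 100)) = 7 - (13 - √149) = 7 + (-13 + √149) = -6 + √149 ≈ 6.2066)
R + o(67, 20) = (-6 + √149) - 34 = -40 + √149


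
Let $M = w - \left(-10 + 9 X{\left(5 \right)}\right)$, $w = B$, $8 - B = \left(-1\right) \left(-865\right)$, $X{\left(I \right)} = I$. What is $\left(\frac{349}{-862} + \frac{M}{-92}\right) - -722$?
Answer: $\frac{14498571}{19826} \approx 731.29$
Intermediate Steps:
$B = -857$ ($B = 8 - \left(-1\right) \left(-865\right) = 8 - 865 = -857$)
$w = -857$
$M = -892$ ($M = -857 + \left(\left(\left(-3 + 5\right) + 8\right) - 45\right) = -857 + \left(\left(2 + 8\right) - 45\right) = -857 + \left(10 - 45\right) = -857 - 35 = -892$)
$\left(\frac{349}{-862} + \frac{M}{-92}\right) - -722 = \left(\frac{349}{-862} - \frac{892}{-92}\right) - -722 = \left(349 \left(- \frac{1}{862}\right) - - \frac{223}{23}\right) + 722 = \left(- \frac{349}{862} + \frac{223}{23}\right) + 722 = \frac{184199}{19826} + 722 = \frac{14498571}{19826}$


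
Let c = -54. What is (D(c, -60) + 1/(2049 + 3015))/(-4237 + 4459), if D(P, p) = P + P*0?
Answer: -273455/1124208 ≈ -0.24324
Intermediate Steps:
D(P, p) = P (D(P, p) = P + 0 = P)
(D(c, -60) + 1/(2049 + 3015))/(-4237 + 4459) = (-54 + 1/(2049 + 3015))/(-4237 + 4459) = (-54 + 1/5064)/222 = (-54 + 1/5064)*(1/222) = -273455/5064*1/222 = -273455/1124208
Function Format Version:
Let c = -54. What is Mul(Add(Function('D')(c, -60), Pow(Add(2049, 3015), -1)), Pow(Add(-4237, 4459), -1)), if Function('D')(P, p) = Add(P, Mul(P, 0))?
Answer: Rational(-273455, 1124208) ≈ -0.24324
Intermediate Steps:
Function('D')(P, p) = P (Function('D')(P, p) = Add(P, 0) = P)
Mul(Add(Function('D')(c, -60), Pow(Add(2049, 3015), -1)), Pow(Add(-4237, 4459), -1)) = Mul(Add(-54, Pow(Add(2049, 3015), -1)), Pow(Add(-4237, 4459), -1)) = Mul(Add(-54, Pow(5064, -1)), Pow(222, -1)) = Mul(Add(-54, Rational(1, 5064)), Rational(1, 222)) = Mul(Rational(-273455, 5064), Rational(1, 222)) = Rational(-273455, 1124208)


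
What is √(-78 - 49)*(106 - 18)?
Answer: 88*I*√127 ≈ 991.71*I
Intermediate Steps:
√(-78 - 49)*(106 - 18) = √(-127)*88 = (I*√127)*88 = 88*I*√127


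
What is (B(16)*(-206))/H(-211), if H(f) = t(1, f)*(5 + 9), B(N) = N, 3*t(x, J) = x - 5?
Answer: 1236/7 ≈ 176.57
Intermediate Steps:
t(x, J) = -5/3 + x/3 (t(x, J) = (x - 5)/3 = (-5 + x)/3 = -5/3 + x/3)
H(f) = -56/3 (H(f) = (-5/3 + (⅓)*1)*(5 + 9) = (-5/3 + ⅓)*14 = -4/3*14 = -56/3)
(B(16)*(-206))/H(-211) = (16*(-206))/(-56/3) = -3296*(-3/56) = 1236/7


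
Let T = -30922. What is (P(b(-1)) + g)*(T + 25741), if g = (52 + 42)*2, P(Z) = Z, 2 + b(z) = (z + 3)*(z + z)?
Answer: -942942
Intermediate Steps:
b(z) = -2 + 2*z*(3 + z) (b(z) = -2 + (z + 3)*(z + z) = -2 + (3 + z)*(2*z) = -2 + 2*z*(3 + z))
g = 188 (g = 94*2 = 188)
(P(b(-1)) + g)*(T + 25741) = ((-2 + 2*(-1)² + 6*(-1)) + 188)*(-30922 + 25741) = ((-2 + 2*1 - 6) + 188)*(-5181) = ((-2 + 2 - 6) + 188)*(-5181) = (-6 + 188)*(-5181) = 182*(-5181) = -942942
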